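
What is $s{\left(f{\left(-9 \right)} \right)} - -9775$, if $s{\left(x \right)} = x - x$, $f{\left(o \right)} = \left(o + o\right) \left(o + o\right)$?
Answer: $9775$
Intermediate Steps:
$f{\left(o \right)} = 4 o^{2}$ ($f{\left(o \right)} = 2 o 2 o = 4 o^{2}$)
$s{\left(x \right)} = 0$
$s{\left(f{\left(-9 \right)} \right)} - -9775 = 0 - -9775 = 0 + 9775 = 9775$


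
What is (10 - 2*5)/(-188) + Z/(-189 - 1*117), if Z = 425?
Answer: -25/18 ≈ -1.3889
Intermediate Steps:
(10 - 2*5)/(-188) + Z/(-189 - 1*117) = (10 - 2*5)/(-188) + 425/(-189 - 1*117) = (10 - 10)*(-1/188) + 425/(-189 - 117) = 0*(-1/188) + 425/(-306) = 0 + 425*(-1/306) = 0 - 25/18 = -25/18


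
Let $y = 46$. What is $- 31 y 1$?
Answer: $-1426$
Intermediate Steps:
$- 31 y 1 = \left(-31\right) 46 \cdot 1 = \left(-1426\right) 1 = -1426$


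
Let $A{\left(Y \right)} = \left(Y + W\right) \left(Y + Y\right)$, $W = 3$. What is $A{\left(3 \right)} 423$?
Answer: $15228$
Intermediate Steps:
$A{\left(Y \right)} = 2 Y \left(3 + Y\right)$ ($A{\left(Y \right)} = \left(Y + 3\right) \left(Y + Y\right) = \left(3 + Y\right) 2 Y = 2 Y \left(3 + Y\right)$)
$A{\left(3 \right)} 423 = 2 \cdot 3 \left(3 + 3\right) 423 = 2 \cdot 3 \cdot 6 \cdot 423 = 36 \cdot 423 = 15228$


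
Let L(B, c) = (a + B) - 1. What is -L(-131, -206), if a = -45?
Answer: 177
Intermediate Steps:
L(B, c) = -46 + B (L(B, c) = (-45 + B) - 1 = -46 + B)
-L(-131, -206) = -(-46 - 131) = -1*(-177) = 177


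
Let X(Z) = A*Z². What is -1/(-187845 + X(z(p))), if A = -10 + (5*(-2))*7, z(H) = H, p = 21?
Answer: 1/223125 ≈ 4.4818e-6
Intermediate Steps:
A = -80 (A = -10 - 10*7 = -10 - 70 = -80)
X(Z) = -80*Z²
-1/(-187845 + X(z(p))) = -1/(-187845 - 80*21²) = -1/(-187845 - 80*441) = -1/(-187845 - 35280) = -1/(-223125) = -1*(-1/223125) = 1/223125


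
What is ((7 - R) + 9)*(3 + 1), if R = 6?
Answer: 40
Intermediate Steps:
((7 - R) + 9)*(3 + 1) = ((7 - 1*6) + 9)*(3 + 1) = ((7 - 6) + 9)*4 = (1 + 9)*4 = 10*4 = 40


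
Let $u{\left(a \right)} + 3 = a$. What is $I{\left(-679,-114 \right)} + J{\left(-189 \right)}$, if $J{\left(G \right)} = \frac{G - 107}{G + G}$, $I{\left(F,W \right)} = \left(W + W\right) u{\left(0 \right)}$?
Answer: $\frac{129424}{189} \approx 684.78$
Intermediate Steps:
$u{\left(a \right)} = -3 + a$
$I{\left(F,W \right)} = - 6 W$ ($I{\left(F,W \right)} = \left(W + W\right) \left(-3 + 0\right) = 2 W \left(-3\right) = - 6 W$)
$J{\left(G \right)} = \frac{-107 + G}{2 G}$
$I{\left(-679,-114 \right)} + J{\left(-189 \right)} = \left(-6\right) \left(-114\right) + \frac{-107 - 189}{2 \left(-189\right)} = 684 + \frac{1}{2} \left(- \frac{1}{189}\right) \left(-296\right) = 684 + \frac{148}{189} = \frac{129424}{189}$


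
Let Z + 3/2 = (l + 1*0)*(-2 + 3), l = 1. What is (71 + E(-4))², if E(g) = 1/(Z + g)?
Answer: 405769/81 ≈ 5009.5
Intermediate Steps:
Z = -½ (Z = -3/2 + (1 + 1*0)*(-2 + 3) = -3/2 + (1 + 0)*1 = -3/2 + 1*1 = -3/2 + 1 = -½ ≈ -0.50000)
E(g) = 1/(-½ + g)
(71 + E(-4))² = (71 + 2/(-1 + 2*(-4)))² = (71 + 2/(-1 - 8))² = (71 + 2/(-9))² = (71 + 2*(-⅑))² = (71 - 2/9)² = (637/9)² = 405769/81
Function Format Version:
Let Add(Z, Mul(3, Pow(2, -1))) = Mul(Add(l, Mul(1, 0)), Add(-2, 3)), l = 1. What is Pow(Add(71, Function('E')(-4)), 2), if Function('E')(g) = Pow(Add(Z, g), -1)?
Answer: Rational(405769, 81) ≈ 5009.5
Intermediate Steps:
Z = Rational(-1, 2) (Z = Add(Rational(-3, 2), Mul(Add(1, Mul(1, 0)), Add(-2, 3))) = Add(Rational(-3, 2), Mul(Add(1, 0), 1)) = Add(Rational(-3, 2), Mul(1, 1)) = Add(Rational(-3, 2), 1) = Rational(-1, 2) ≈ -0.50000)
Function('E')(g) = Pow(Add(Rational(-1, 2), g), -1)
Pow(Add(71, Function('E')(-4)), 2) = Pow(Add(71, Mul(2, Pow(Add(-1, Mul(2, -4)), -1))), 2) = Pow(Add(71, Mul(2, Pow(Add(-1, -8), -1))), 2) = Pow(Add(71, Mul(2, Pow(-9, -1))), 2) = Pow(Add(71, Mul(2, Rational(-1, 9))), 2) = Pow(Add(71, Rational(-2, 9)), 2) = Pow(Rational(637, 9), 2) = Rational(405769, 81)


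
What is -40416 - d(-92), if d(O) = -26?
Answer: -40390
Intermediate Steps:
-40416 - d(-92) = -40416 - 1*(-26) = -40416 + 26 = -40390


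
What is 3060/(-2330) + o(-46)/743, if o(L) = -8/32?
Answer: -909665/692476 ≈ -1.3136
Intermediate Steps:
o(L) = -¼ (o(L) = -8*1/32 = -¼)
3060/(-2330) + o(-46)/743 = 3060/(-2330) - ¼/743 = 3060*(-1/2330) - ¼*1/743 = -306/233 - 1/2972 = -909665/692476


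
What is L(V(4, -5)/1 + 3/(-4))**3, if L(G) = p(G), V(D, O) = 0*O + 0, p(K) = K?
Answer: -27/64 ≈ -0.42188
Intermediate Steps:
V(D, O) = 0 (V(D, O) = 0 + 0 = 0)
L(G) = G
L(V(4, -5)/1 + 3/(-4))**3 = (0/1 + 3/(-4))**3 = (0*1 + 3*(-1/4))**3 = (0 - 3/4)**3 = (-3/4)**3 = -27/64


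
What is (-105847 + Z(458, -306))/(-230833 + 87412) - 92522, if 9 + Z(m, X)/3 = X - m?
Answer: -13269489596/143421 ≈ -92521.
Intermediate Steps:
Z(m, X) = -27 - 3*m + 3*X (Z(m, X) = -27 + 3*(X - m) = -27 + (-3*m + 3*X) = -27 - 3*m + 3*X)
(-105847 + Z(458, -306))/(-230833 + 87412) - 92522 = (-105847 + (-27 - 3*458 + 3*(-306)))/(-230833 + 87412) - 92522 = (-105847 + (-27 - 1374 - 918))/(-143421) - 92522 = (-105847 - 2319)*(-1/143421) - 92522 = -108166*(-1/143421) - 92522 = 108166/143421 - 92522 = -13269489596/143421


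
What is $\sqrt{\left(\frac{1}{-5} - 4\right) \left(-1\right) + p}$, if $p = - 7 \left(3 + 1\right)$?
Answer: $\frac{i \sqrt{595}}{5} \approx 4.8785 i$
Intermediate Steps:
$p = -28$ ($p = \left(-7\right) 4 = -28$)
$\sqrt{\left(\frac{1}{-5} - 4\right) \left(-1\right) + p} = \sqrt{\left(\frac{1}{-5} - 4\right) \left(-1\right) - 28} = \sqrt{\left(- \frac{1}{5} - 4\right) \left(-1\right) - 28} = \sqrt{\left(- \frac{21}{5}\right) \left(-1\right) - 28} = \sqrt{\frac{21}{5} - 28} = \sqrt{- \frac{119}{5}} = \frac{i \sqrt{595}}{5}$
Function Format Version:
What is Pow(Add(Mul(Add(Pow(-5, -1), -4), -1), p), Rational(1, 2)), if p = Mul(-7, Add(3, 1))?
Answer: Mul(Rational(1, 5), I, Pow(595, Rational(1, 2))) ≈ Mul(4.8785, I)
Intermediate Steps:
p = -28 (p = Mul(-7, 4) = -28)
Pow(Add(Mul(Add(Pow(-5, -1), -4), -1), p), Rational(1, 2)) = Pow(Add(Mul(Add(Pow(-5, -1), -4), -1), -28), Rational(1, 2)) = Pow(Add(Mul(Add(Rational(-1, 5), -4), -1), -28), Rational(1, 2)) = Pow(Add(Mul(Rational(-21, 5), -1), -28), Rational(1, 2)) = Pow(Add(Rational(21, 5), -28), Rational(1, 2)) = Pow(Rational(-119, 5), Rational(1, 2)) = Mul(Rational(1, 5), I, Pow(595, Rational(1, 2)))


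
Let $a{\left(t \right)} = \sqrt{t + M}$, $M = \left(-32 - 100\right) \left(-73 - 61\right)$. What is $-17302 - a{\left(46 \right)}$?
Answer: $-17302 - \sqrt{17734} \approx -17435.0$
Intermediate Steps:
$M = 17688$ ($M = \left(-132\right) \left(-134\right) = 17688$)
$a{\left(t \right)} = \sqrt{17688 + t}$ ($a{\left(t \right)} = \sqrt{t + 17688} = \sqrt{17688 + t}$)
$-17302 - a{\left(46 \right)} = -17302 - \sqrt{17688 + 46} = -17302 - \sqrt{17734}$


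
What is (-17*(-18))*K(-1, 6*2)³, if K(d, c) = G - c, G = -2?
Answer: -839664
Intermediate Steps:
K(d, c) = -2 - c
(-17*(-18))*K(-1, 6*2)³ = (-17*(-18))*(-2 - 6*2)³ = 306*(-2 - 1*12)³ = 306*(-2 - 12)³ = 306*(-14)³ = 306*(-2744) = -839664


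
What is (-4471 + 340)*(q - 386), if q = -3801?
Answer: 17296497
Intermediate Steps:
(-4471 + 340)*(q - 386) = (-4471 + 340)*(-3801 - 386) = -4131*(-4187) = 17296497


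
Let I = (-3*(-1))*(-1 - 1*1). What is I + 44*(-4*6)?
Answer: -1062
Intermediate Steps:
I = -6 (I = 3*(-1 - 1) = 3*(-2) = -6)
I + 44*(-4*6) = -6 + 44*(-4*6) = -6 + 44*(-24) = -6 - 1056 = -1062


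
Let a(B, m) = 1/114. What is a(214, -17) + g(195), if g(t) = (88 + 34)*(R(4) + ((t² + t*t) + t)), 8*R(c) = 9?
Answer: 2120862215/228 ≈ 9.3020e+6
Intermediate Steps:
a(B, m) = 1/114
R(c) = 9/8 (R(c) = (⅛)*9 = 9/8)
g(t) = 549/4 + 122*t + 244*t² (g(t) = (88 + 34)*(9/8 + ((t² + t*t) + t)) = 122*(9/8 + ((t² + t²) + t)) = 122*(9/8 + (2*t² + t)) = 122*(9/8 + (t + 2*t²)) = 122*(9/8 + t + 2*t²) = 549/4 + 122*t + 244*t²)
a(214, -17) + g(195) = 1/114 + (549/4 + 122*195 + 244*195²) = 1/114 + (549/4 + 23790 + 244*38025) = 1/114 + (549/4 + 23790 + 9278100) = 1/114 + 37208109/4 = 2120862215/228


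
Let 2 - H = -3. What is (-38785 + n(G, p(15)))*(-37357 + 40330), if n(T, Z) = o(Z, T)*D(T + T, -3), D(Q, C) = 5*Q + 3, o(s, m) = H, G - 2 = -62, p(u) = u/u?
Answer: -124182210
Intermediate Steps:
p(u) = 1
G = -60 (G = 2 - 62 = -60)
H = 5 (H = 2 - 1*(-3) = 2 + 3 = 5)
o(s, m) = 5
D(Q, C) = 3 + 5*Q
n(T, Z) = 15 + 50*T (n(T, Z) = 5*(3 + 5*(T + T)) = 5*(3 + 5*(2*T)) = 5*(3 + 10*T) = 15 + 50*T)
(-38785 + n(G, p(15)))*(-37357 + 40330) = (-38785 + (15 + 50*(-60)))*(-37357 + 40330) = (-38785 + (15 - 3000))*2973 = (-38785 - 2985)*2973 = -41770*2973 = -124182210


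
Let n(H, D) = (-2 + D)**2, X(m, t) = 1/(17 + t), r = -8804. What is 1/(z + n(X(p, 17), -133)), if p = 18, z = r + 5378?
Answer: 1/14799 ≈ 6.7572e-5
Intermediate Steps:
z = -3426 (z = -8804 + 5378 = -3426)
1/(z + n(X(p, 17), -133)) = 1/(-3426 + (-2 - 133)**2) = 1/(-3426 + (-135)**2) = 1/(-3426 + 18225) = 1/14799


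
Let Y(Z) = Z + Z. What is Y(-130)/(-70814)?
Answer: 130/35407 ≈ 0.0036716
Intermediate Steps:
Y(Z) = 2*Z
Y(-130)/(-70814) = (2*(-130))/(-70814) = -260*(-1/70814) = 130/35407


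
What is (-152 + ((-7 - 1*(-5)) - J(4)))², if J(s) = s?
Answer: 24964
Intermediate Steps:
(-152 + ((-7 - 1*(-5)) - J(4)))² = (-152 + ((-7 - 1*(-5)) - 1*4))² = (-152 + ((-7 + 5) - 4))² = (-152 + (-2 - 4))² = (-152 - 6)² = (-158)² = 24964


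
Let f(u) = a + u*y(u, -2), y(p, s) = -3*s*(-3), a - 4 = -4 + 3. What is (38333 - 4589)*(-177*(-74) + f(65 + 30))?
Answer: 384377904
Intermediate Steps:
a = 3 (a = 4 + (-4 + 3) = 4 - 1 = 3)
y(p, s) = 9*s
f(u) = 3 - 18*u (f(u) = 3 + u*(9*(-2)) = 3 + u*(-18) = 3 - 18*u)
(38333 - 4589)*(-177*(-74) + f(65 + 30)) = (38333 - 4589)*(-177*(-74) + (3 - 18*(65 + 30))) = 33744*(13098 + (3 - 18*95)) = 33744*(13098 + (3 - 1710)) = 33744*(13098 - 1707) = 33744*11391 = 384377904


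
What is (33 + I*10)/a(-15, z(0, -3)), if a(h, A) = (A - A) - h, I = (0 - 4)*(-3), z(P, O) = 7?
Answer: 51/5 ≈ 10.200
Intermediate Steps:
I = 12 (I = -4*(-3) = 12)
a(h, A) = -h (a(h, A) = 0 - h = -h)
(33 + I*10)/a(-15, z(0, -3)) = (33 + 12*10)/((-1*(-15))) = (33 + 120)/15 = 153*(1/15) = 51/5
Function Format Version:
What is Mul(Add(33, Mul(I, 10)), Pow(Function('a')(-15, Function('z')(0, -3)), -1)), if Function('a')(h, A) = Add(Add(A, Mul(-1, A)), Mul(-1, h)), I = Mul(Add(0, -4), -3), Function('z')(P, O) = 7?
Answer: Rational(51, 5) ≈ 10.200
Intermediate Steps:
I = 12 (I = Mul(-4, -3) = 12)
Function('a')(h, A) = Mul(-1, h) (Function('a')(h, A) = Add(0, Mul(-1, h)) = Mul(-1, h))
Mul(Add(33, Mul(I, 10)), Pow(Function('a')(-15, Function('z')(0, -3)), -1)) = Mul(Add(33, Mul(12, 10)), Pow(Mul(-1, -15), -1)) = Mul(Add(33, 120), Pow(15, -1)) = Mul(153, Rational(1, 15)) = Rational(51, 5)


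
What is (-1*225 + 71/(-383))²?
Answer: 7438372516/146689 ≈ 50708.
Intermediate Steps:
(-1*225 + 71/(-383))² = (-225 + 71*(-1/383))² = (-225 - 71/383)² = (-86246/383)² = 7438372516/146689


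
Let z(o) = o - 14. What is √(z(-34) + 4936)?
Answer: 2*√1222 ≈ 69.914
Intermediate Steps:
z(o) = -14 + o
√(z(-34) + 4936) = √((-14 - 34) + 4936) = √(-48 + 4936) = √4888 = 2*√1222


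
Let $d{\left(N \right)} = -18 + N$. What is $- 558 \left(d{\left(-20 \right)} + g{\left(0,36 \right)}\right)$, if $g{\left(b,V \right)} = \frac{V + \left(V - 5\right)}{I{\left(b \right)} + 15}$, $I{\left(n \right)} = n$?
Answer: $\frac{93558}{5} \approx 18712.0$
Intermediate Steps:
$g{\left(b,V \right)} = \frac{-5 + 2 V}{15 + b}$ ($g{\left(b,V \right)} = \frac{V + \left(V - 5\right)}{b + 15} = \frac{V + \left(V - 5\right)}{15 + b} = \frac{V + \left(-5 + V\right)}{15 + b} = \frac{-5 + 2 V}{15 + b}$)
$- 558 \left(d{\left(-20 \right)} + g{\left(0,36 \right)}\right) = - 558 \left(\left(-18 - 20\right) + \frac{-5 + 2 \cdot 36}{15 + 0}\right) = - 558 \left(-38 + \frac{-5 + 72}{15}\right) = - 558 \left(-38 + \frac{1}{15} \cdot 67\right) = - 558 \left(-38 + \frac{67}{15}\right) = \left(-558\right) \left(- \frac{503}{15}\right) = \frac{93558}{5}$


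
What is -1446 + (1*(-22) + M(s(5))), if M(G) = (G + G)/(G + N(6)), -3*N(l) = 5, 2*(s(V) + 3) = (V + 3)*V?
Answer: -33713/23 ≈ -1465.8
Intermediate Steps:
s(V) = -3 + V*(3 + V)/2 (s(V) = -3 + ((V + 3)*V)/2 = -3 + ((3 + V)*V)/2 = -3 + (V*(3 + V))/2 = -3 + V*(3 + V)/2)
N(l) = -5/3 (N(l) = -⅓*5 = -5/3)
M(G) = 2*G/(-5/3 + G) (M(G) = (G + G)/(G - 5/3) = (2*G)/(-5/3 + G) = 2*G/(-5/3 + G))
-1446 + (1*(-22) + M(s(5))) = -1446 + (1*(-22) + 6*(-3 + (½)*5² + (3/2)*5)/(-5 + 3*(-3 + (½)*5² + (3/2)*5))) = -1446 + (-22 + 6*(-3 + (½)*25 + 15/2)/(-5 + 3*(-3 + (½)*25 + 15/2))) = -1446 + (-22 + 6*(-3 + 25/2 + 15/2)/(-5 + 3*(-3 + 25/2 + 15/2))) = -1446 + (-22 + 6*17/(-5 + 3*17)) = -1446 + (-22 + 6*17/(-5 + 51)) = -1446 + (-22 + 6*17/46) = -1446 + (-22 + 6*17*(1/46)) = -1446 + (-22 + 51/23) = -1446 - 455/23 = -33713/23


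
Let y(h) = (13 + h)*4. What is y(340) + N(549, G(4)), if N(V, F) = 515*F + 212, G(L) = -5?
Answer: -951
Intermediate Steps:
y(h) = 52 + 4*h
N(V, F) = 212 + 515*F
y(340) + N(549, G(4)) = (52 + 4*340) + (212 + 515*(-5)) = (52 + 1360) + (212 - 2575) = 1412 - 2363 = -951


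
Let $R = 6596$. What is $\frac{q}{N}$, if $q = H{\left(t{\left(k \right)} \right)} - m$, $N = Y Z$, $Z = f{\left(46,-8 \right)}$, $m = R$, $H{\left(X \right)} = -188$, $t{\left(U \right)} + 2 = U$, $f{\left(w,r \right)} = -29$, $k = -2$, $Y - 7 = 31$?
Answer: $\frac{3392}{551} \approx 6.1561$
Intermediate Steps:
$Y = 38$ ($Y = 7 + 31 = 38$)
$t{\left(U \right)} = -2 + U$
$m = 6596$
$Z = -29$
$N = -1102$ ($N = 38 \left(-29\right) = -1102$)
$q = -6784$ ($q = -188 - 6596 = -6784$)
$\frac{q}{N} = - \frac{6784}{-1102} = \left(-6784\right) \left(- \frac{1}{1102}\right) = \frac{3392}{551}$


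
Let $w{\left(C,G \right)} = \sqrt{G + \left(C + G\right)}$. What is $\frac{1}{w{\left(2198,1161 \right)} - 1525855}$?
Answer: $- \frac{305171}{465646695301} - \frac{2 \sqrt{1130}}{2328233476505} \approx -6.554 \cdot 10^{-7}$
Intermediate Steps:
$w{\left(C,G \right)} = \sqrt{C + 2 G}$
$\frac{1}{w{\left(2198,1161 \right)} - 1525855} = \frac{1}{\sqrt{2198 + 2 \cdot 1161} - 1525855} = \frac{1}{\sqrt{2198 + 2322} - 1525855} = \frac{1}{\sqrt{4520} - 1525855} = \frac{1}{2 \sqrt{1130} - 1525855} = \frac{1}{-1525855 + 2 \sqrt{1130}}$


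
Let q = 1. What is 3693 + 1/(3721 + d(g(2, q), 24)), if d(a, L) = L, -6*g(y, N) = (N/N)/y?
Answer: 13830286/3745 ≈ 3693.0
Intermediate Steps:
g(y, N) = -1/(6*y) (g(y, N) = -N/N/(6*y) = -1/(6*y))
3693 + 1/(3721 + d(g(2, q), 24)) = 3693 + 1/(3721 + 24) = 3693 + 1/3745 = 13830286/3745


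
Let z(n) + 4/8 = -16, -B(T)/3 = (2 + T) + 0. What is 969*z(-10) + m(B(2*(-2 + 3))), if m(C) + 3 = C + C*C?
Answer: -31719/2 ≈ -15860.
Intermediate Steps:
B(T) = -6 - 3*T (B(T) = -3*((2 + T) + 0) = -3*(2 + T) = -6 - 3*T)
z(n) = -33/2 (z(n) = -1/2 - 16 = -33/2)
m(C) = -3 + C + C**2 (m(C) = -3 + (C + C*C) = -3 + (C + C**2) = -3 + C + C**2)
969*z(-10) + m(B(2*(-2 + 3))) = 969*(-33/2) + (-3 + (-6 - 6*(-2 + 3)) + (-6 - 6*(-2 + 3))**2) = -31977/2 + (-3 + (-6 - 6) + (-6 - 6)**2) = -31977/2 + (-3 - 12 + (-12)**2) = -31977/2 + (-3 - 12 + 144) = -31977/2 + 129 = -31719/2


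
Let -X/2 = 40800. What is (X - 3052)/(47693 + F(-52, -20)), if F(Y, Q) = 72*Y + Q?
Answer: -84652/43929 ≈ -1.9270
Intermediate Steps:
X = -81600 (X = -2*40800 = -81600)
F(Y, Q) = Q + 72*Y
(X - 3052)/(47693 + F(-52, -20)) = (-81600 - 3052)/(47693 + (-20 + 72*(-52))) = -84652/(47693 + (-20 - 3744)) = -84652/(47693 - 3764) = -84652/43929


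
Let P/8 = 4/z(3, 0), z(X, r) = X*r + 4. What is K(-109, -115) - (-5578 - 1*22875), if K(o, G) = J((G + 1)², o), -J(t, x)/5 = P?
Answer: 28413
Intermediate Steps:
z(X, r) = 4 + X*r
P = 8 (P = 8*(4/(4 + 3*0)) = 8*(4/(4 + 0)) = 8*(4/4) = 8*(4*(¼)) = 8*1 = 8)
J(t, x) = -40 (J(t, x) = -5*8 = -40)
K(o, G) = -40
K(-109, -115) - (-5578 - 1*22875) = -40 - (-5578 - 1*22875) = -40 - (-5578 - 22875) = -40 - 1*(-28453) = -40 + 28453 = 28413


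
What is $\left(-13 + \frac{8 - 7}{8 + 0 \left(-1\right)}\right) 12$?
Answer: $- \frac{309}{2} \approx -154.5$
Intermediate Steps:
$\left(-13 + \frac{8 - 7}{8 + 0 \left(-1\right)}\right) 12 = \left(-13 + 1 \frac{1}{8 + 0}\right) 12 = \left(-13 + 1 \cdot \frac{1}{8}\right) 12 = \left(-13 + \frac{1}{8}\right) 12 = \left(- \frac{103}{8}\right) 12 = - \frac{309}{2}$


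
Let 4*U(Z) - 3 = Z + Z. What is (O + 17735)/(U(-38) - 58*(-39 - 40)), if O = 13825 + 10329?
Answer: 55852/6085 ≈ 9.1786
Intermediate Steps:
U(Z) = 3/4 + Z/2 (U(Z) = 3/4 + (Z + Z)/4 = 3/4 + (2*Z)/4 = 3/4 + Z/2)
O = 24154
(O + 17735)/(U(-38) - 58*(-39 - 40)) = (24154 + 17735)/((3/4 + (1/2)*(-38)) - 58*(-39 - 40)) = 41889/((3/4 - 19) - 58*(-79)) = 41889/(-73/4 + 4582) = 41889/(18255/4) = 41889*(4/18255) = 55852/6085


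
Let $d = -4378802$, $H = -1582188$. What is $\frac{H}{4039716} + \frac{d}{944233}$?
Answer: $- \frac{1598589218503}{317869429819} \approx -5.0291$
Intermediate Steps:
$\frac{H}{4039716} + \frac{d}{944233} = - \frac{1582188}{4039716} - \frac{4378802}{944233} = \left(-1582188\right) \frac{1}{4039716} - \frac{4378802}{944233} = - \frac{131849}{336643} - \frac{4378802}{944233} = - \frac{1598589218503}{317869429819}$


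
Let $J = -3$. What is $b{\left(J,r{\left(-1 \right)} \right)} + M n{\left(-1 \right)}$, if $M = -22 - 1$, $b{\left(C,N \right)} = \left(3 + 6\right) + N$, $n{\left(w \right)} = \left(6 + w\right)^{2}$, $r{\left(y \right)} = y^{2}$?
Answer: $-565$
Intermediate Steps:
$b{\left(C,N \right)} = 9 + N$
$M = -23$ ($M = -22 - 1 = -23$)
$b{\left(J,r{\left(-1 \right)} \right)} + M n{\left(-1 \right)} = \left(9 + \left(-1\right)^{2}\right) - 23 \left(6 - 1\right)^{2} = \left(9 + 1\right) - 23 \cdot 5^{2} = 10 - 575 = -565$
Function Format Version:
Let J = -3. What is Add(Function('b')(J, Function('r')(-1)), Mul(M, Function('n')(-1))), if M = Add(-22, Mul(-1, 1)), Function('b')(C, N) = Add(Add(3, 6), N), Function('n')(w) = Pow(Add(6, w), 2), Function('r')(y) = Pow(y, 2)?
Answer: -565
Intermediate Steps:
Function('b')(C, N) = Add(9, N)
M = -23 (M = Add(-22, -1) = -23)
Add(Function('b')(J, Function('r')(-1)), Mul(M, Function('n')(-1))) = Add(Add(9, Pow(-1, 2)), Mul(-23, Pow(Add(6, -1), 2))) = Add(Add(9, 1), Mul(-23, Pow(5, 2))) = Add(10, Mul(-23, 25)) = Add(10, -575) = -565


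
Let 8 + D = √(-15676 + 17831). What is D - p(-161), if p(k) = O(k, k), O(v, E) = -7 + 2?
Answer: -3 + √2155 ≈ 43.422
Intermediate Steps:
O(v, E) = -5
p(k) = -5
D = -8 + √2155 (D = -8 + √(-15676 + 17831) = -8 + √2155 ≈ 38.422)
D - p(-161) = (-8 + √2155) - 1*(-5) = (-8 + √2155) + 5 = -3 + √2155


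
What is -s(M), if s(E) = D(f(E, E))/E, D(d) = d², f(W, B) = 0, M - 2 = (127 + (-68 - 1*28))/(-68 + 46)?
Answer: 0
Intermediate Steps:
M = 13/22 (M = 2 + (127 + (-68 - 1*28))/(-68 + 46) = 2 + (127 + (-68 - 28))/(-22) = 2 + (127 - 96)*(-1/22) = 2 + 31*(-1/22) = 2 - 31/22 = 13/22 ≈ 0.59091)
s(E) = 0 (s(E) = 0²/E = 0/E = 0)
-s(M) = -1*0 = 0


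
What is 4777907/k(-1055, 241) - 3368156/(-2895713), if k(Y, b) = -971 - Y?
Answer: 13835730337795/243239892 ≈ 56881.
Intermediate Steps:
4777907/k(-1055, 241) - 3368156/(-2895713) = 4777907/(-971 - 1*(-1055)) - 3368156/(-2895713) = 4777907/(-971 + 1055) - 3368156*(-1/2895713) = 4777907/84 + 3368156/2895713 = 13835730337795/243239892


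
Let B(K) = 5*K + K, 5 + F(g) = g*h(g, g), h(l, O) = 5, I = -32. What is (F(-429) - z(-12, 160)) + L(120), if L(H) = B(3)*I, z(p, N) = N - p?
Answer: -2898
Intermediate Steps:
F(g) = -5 + 5*g (F(g) = -5 + g*5 = -5 + 5*g)
B(K) = 6*K
L(H) = -576 (L(H) = (6*3)*(-32) = 18*(-32) = -576)
(F(-429) - z(-12, 160)) + L(120) = ((-5 + 5*(-429)) - (160 - 1*(-12))) - 576 = ((-5 - 2145) - (160 + 12)) - 576 = (-2150 - 1*172) - 576 = (-2150 - 172) - 576 = -2322 - 576 = -2898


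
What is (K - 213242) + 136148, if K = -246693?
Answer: -323787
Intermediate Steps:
(K - 213242) + 136148 = (-246693 - 213242) + 136148 = -459935 + 136148 = -323787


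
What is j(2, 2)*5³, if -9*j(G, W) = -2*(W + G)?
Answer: 1000/9 ≈ 111.11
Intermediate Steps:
j(G, W) = 2*G/9 + 2*W/9 (j(G, W) = -(-2)*(W + G)/9 = -(-2)*(G + W)/9 = -(-2*G - 2*W)/9 = 2*G/9 + 2*W/9)
j(2, 2)*5³ = ((2/9)*2 + (2/9)*2)*5³ = (4/9 + 4/9)*125 = (8/9)*125 = 1000/9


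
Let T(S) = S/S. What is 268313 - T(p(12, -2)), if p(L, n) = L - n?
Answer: 268312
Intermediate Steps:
T(S) = 1
268313 - T(p(12, -2)) = 268313 - 1*1 = 268313 - 1 = 268312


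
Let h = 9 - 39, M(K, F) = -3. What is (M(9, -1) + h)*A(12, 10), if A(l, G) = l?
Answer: -396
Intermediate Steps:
h = -30
(M(9, -1) + h)*A(12, 10) = (-3 - 30)*12 = -33*12 = -396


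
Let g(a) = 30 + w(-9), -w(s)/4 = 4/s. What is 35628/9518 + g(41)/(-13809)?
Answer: 2212580660/591453279 ≈ 3.7409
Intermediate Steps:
w(s) = -16/s
g(a) = 286/9 (g(a) = 30 - 16/(-9) = 30 - 16*(-⅑) = 30 + 16/9 = 286/9)
35628/9518 + g(41)/(-13809) = 35628/9518 + (286/9)/(-13809) = 35628*(1/9518) + (286/9)*(-1/13809) = 17814/4759 - 286/124281 = 2212580660/591453279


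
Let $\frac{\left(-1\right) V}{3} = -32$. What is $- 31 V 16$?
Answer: $-47616$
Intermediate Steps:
$V = 96$ ($V = \left(-3\right) \left(-32\right) = 96$)
$- 31 V 16 = \left(-31\right) 96 \cdot 16 = \left(-2976\right) 16 = -47616$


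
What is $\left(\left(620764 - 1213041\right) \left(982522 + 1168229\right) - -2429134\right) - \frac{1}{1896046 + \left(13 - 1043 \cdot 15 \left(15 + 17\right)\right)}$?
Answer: $- \frac{1777537637734589168}{1395419} \approx -1.2738 \cdot 10^{12}$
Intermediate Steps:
$\left(\left(620764 - 1213041\right) \left(982522 + 1168229\right) - -2429134\right) - \frac{1}{1896046 + \left(13 - 1043 \cdot 15 \left(15 + 17\right)\right)} = \left(\left(-592277\right) 2150751 + 2429134\right) - \frac{1}{1896046 + \left(13 - 1043 \cdot 15 \cdot 32\right)} = \left(-1273840350027 + 2429134\right) - \frac{1}{1896046 + \left(13 - 500640\right)} = -1273837920893 - \frac{1}{1896046 + \left(13 - 500640\right)} = -1273837920893 - \frac{1}{1896046 - 500627} = -1273837920893 - \frac{1}{1395419} = - \frac{1777537637734589168}{1395419}$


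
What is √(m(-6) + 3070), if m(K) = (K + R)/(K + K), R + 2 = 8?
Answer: √3070 ≈ 55.408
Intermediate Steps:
R = 6 (R = -2 + 8 = 6)
m(K) = (6 + K)/(2*K) (m(K) = (K + 6)/(K + K) = (6 + K)/((2*K)) = (6 + K)*(1/(2*K)) = (6 + K)/(2*K))
√(m(-6) + 3070) = √((½)*(6 - 6)/(-6) + 3070) = √((½)*(-⅙)*0 + 3070) = √(0 + 3070) = √3070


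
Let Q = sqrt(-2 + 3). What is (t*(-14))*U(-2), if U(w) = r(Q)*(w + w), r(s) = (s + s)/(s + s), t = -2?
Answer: -112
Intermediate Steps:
Q = 1 (Q = sqrt(1) = 1)
r(s) = 1 (r(s) = (2*s)/((2*s)) = (2*s)*(1/(2*s)) = 1)
U(w) = 2*w (U(w) = 1*(w + w) = 1*(2*w) = 2*w)
(t*(-14))*U(-2) = (-2*(-14))*(2*(-2)) = 28*(-4) = -112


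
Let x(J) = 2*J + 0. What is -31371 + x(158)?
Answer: -31055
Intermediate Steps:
x(J) = 2*J
-31371 + x(158) = -31371 + 2*158 = -31371 + 316 = -31055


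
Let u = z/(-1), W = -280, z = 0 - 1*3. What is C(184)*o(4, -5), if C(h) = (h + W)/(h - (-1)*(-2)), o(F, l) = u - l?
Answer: -384/91 ≈ -4.2198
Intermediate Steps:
z = -3 (z = 0 - 3 = -3)
u = 3 (u = -3/(-1) = -3*(-1) = 3)
o(F, l) = 3 - l
C(h) = (-280 + h)/(-2 + h) (C(h) = (h - 280)/(h - (-1)*(-2)) = (-280 + h)/(h - 1*2) = (-280 + h)/(h - 2) = (-280 + h)/(-2 + h))
C(184)*o(4, -5) = ((-280 + 184)/(-2 + 184))*(3 - 1*(-5)) = (-96/182)*(3 + 5) = ((1/182)*(-96))*8 = -48/91*8 = -384/91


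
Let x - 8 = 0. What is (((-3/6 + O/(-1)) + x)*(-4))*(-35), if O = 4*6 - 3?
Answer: -1890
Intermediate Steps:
x = 8 (x = 8 + 0 = 8)
O = 21 (O = 24 - 3 = 21)
(((-3/6 + O/(-1)) + x)*(-4))*(-35) = (((-3/6 + 21/(-1)) + 8)*(-4))*(-35) = (((-3*⅙ + 21*(-1)) + 8)*(-4))*(-35) = (((-½ - 21) + 8)*(-4))*(-35) = ((-43/2 + 8)*(-4))*(-35) = -27/2*(-4)*(-35) = 54*(-35) = -1890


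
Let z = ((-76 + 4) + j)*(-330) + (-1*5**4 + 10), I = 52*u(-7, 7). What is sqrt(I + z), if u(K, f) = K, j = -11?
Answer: 49*sqrt(11) ≈ 162.51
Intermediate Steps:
I = -364 (I = 52*(-7) = -364)
z = 26775 (z = ((-76 + 4) - 11)*(-330) + (-1*5**4 + 10) = (-72 - 11)*(-330) + (-1*625 + 10) = -83*(-330) + (-625 + 10) = 27390 - 615 = 26775)
sqrt(I + z) = sqrt(-364 + 26775) = sqrt(26411) = 49*sqrt(11)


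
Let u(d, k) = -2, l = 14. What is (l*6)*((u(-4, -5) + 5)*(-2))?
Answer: -504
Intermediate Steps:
(l*6)*((u(-4, -5) + 5)*(-2)) = (14*6)*((-2 + 5)*(-2)) = 84*(3*(-2)) = 84*(-6) = -504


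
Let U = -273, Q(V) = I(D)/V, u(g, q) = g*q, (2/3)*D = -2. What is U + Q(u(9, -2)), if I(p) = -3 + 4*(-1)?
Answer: -4907/18 ≈ -272.61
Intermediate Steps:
D = -3 (D = (3/2)*(-2) = -3)
I(p) = -7 (I(p) = -3 - 4 = -7)
Q(V) = -7/V
U + Q(u(9, -2)) = -273 - 7/(9*(-2)) = -273 - 7/(-18) = -273 - 7*(-1/18) = -273 + 7/18 = -4907/18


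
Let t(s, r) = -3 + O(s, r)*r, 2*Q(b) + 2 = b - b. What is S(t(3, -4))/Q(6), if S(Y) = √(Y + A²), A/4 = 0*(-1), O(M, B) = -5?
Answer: -√17 ≈ -4.1231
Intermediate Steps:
A = 0 (A = 4*(0*(-1)) = 4*0 = 0)
Q(b) = -1 (Q(b) = -1 + (b - b)/2 = -1 + (½)*0 = -1 + 0 = -1)
t(s, r) = -3 - 5*r
S(Y) = √Y (S(Y) = √(Y + 0²) = √(Y + 0) = √Y)
S(t(3, -4))/Q(6) = √(-3 - 5*(-4))/(-1) = √(-3 + 20)*(-1) = √17*(-1) = -√17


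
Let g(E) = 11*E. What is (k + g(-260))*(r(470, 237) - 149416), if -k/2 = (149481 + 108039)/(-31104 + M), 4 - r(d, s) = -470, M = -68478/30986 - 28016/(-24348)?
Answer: 248462811689907577064/586678066697 ≈ 4.2351e+8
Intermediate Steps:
M = -99899821/94305891 (M = -68478*1/30986 - 28016*(-1/24348) = -34239/15493 + 7004/6087 = -99899821/94305891 ≈ -1.0593)
r(d, s) = 474 (r(d, s) = 4 - 1*(-470) = 4 + 470 = 474)
k = 9714261220128/586678066697 (k = -2*(149481 + 108039)/(-31104 - 99899821/94305891) = -515040/(-2933390333485/94305891) = -515040*(-94305891)/2933390333485 = -2*(-4857130610064/586678066697) = 9714261220128/586678066697 ≈ 16.558)
(k + g(-260))*(r(470, 237) - 149416) = (9714261220128/586678066697 + 11*(-260))*(474 - 149416) = (9714261220128/586678066697 - 2860)*(-148942) = -1668185009533292/586678066697*(-148942) = 248462811689907577064/586678066697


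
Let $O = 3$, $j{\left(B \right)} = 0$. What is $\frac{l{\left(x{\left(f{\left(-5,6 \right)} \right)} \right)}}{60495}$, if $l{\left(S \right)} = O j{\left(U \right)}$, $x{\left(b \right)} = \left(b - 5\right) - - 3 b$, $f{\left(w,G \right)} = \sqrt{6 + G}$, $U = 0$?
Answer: $0$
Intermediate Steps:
$x{\left(b \right)} = -5 + 4 b$ ($x{\left(b \right)} = \left(-5 + b\right) + 3 b = -5 + 4 b$)
$l{\left(S \right)} = 0$ ($l{\left(S \right)} = 3 \cdot 0 = 0$)
$\frac{l{\left(x{\left(f{\left(-5,6 \right)} \right)} \right)}}{60495} = \frac{0}{60495} = 0 \cdot \frac{1}{60495} = 0$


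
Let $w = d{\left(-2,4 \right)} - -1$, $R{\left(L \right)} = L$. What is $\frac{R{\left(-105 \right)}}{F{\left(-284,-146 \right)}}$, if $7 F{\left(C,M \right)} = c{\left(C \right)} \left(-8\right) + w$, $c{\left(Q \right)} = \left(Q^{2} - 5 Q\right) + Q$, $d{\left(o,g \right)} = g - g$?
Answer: $\frac{147}{130867} \approx 0.0011233$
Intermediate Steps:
$d{\left(o,g \right)} = 0$
$w = 1$ ($w = 0 - -1 = 0 + 1 = 1$)
$c{\left(Q \right)} = Q^{2} - 4 Q$
$F{\left(C,M \right)} = \frac{1}{7} - \frac{8 C \left(-4 + C\right)}{7}$ ($F{\left(C,M \right)} = \frac{C \left(-4 + C\right) \left(-8\right) + 1}{7} = \frac{- 8 C \left(-4 + C\right) + 1}{7} = \frac{1 - 8 C \left(-4 + C\right)}{7} = \frac{1}{7} - \frac{8 C \left(-4 + C\right)}{7}$)
$\frac{R{\left(-105 \right)}}{F{\left(-284,-146 \right)}} = - \frac{105}{\frac{1}{7} - - \frac{2272 \left(-4 - 284\right)}{7}} = - \frac{105}{\frac{1}{7} - \left(- \frac{2272}{7}\right) \left(-288\right)} = - \frac{105}{\frac{1}{7} - \frac{654336}{7}} = - \frac{105}{- \frac{654335}{7}} = \left(-105\right) \left(- \frac{7}{654335}\right) = \frac{147}{130867}$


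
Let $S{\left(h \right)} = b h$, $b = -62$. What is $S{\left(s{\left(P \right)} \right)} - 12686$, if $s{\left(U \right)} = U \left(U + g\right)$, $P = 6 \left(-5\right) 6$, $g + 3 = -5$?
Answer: $-2110766$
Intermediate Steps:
$g = -8$ ($g = -3 - 5 = -8$)
$P = -180$ ($P = \left(-30\right) 6 = -180$)
$s{\left(U \right)} = U \left(-8 + U\right)$ ($s{\left(U \right)} = U \left(U - 8\right) = U \left(-8 + U\right)$)
$S{\left(h \right)} = - 62 h$
$S{\left(s{\left(P \right)} \right)} - 12686 = - 62 \left(- 180 \left(-8 - 180\right)\right) - 12686 = - 62 \left(\left(-180\right) \left(-188\right)\right) - 12686 = \left(-62\right) 33840 - 12686 = -2098080 - 12686 = -2110766$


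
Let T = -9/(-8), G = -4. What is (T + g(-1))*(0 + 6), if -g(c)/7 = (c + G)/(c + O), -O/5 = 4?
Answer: -13/4 ≈ -3.2500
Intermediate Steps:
O = -20 (O = -5*4 = -20)
g(c) = -7*(-4 + c)/(-20 + c) (g(c) = -7*(c - 4)/(c - 20) = -7*(-4 + c)/(-20 + c))
T = 9/8 (T = -9*(-1/8) = 9/8 ≈ 1.1250)
(T + g(-1))*(0 + 6) = (9/8 + 7*(4 - 1*(-1))/(-20 - 1))*(0 + 6) = (9/8 + 7*(4 + 1)/(-21))*6 = (9/8 + 7*(-1/21)*5)*6 = (9/8 - 5/3)*6 = -13/24*6 = -13/4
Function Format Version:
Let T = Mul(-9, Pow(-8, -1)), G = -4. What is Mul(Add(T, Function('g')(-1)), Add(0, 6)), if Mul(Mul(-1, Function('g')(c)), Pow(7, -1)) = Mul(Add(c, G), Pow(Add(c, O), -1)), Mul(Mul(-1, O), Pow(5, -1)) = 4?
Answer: Rational(-13, 4) ≈ -3.2500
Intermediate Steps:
O = -20 (O = Mul(-5, 4) = -20)
Function('g')(c) = Mul(-7, Pow(Add(-20, c), -1), Add(-4, c)) (Function('g')(c) = Mul(-7, Mul(Add(c, -4), Pow(Add(c, -20), -1))) = Mul(-7, Mul(Add(-4, c), Pow(Add(-20, c), -1))) = Mul(-7, Mul(Pow(Add(-20, c), -1), Add(-4, c))) = Mul(-7, Pow(Add(-20, c), -1), Add(-4, c)))
T = Rational(9, 8) (T = Mul(-9, Rational(-1, 8)) = Rational(9, 8) ≈ 1.1250)
Mul(Add(T, Function('g')(-1)), Add(0, 6)) = Mul(Add(Rational(9, 8), Mul(7, Pow(Add(-20, -1), -1), Add(4, Mul(-1, -1)))), Add(0, 6)) = Mul(Add(Rational(9, 8), Mul(7, Pow(-21, -1), Add(4, 1))), 6) = Mul(Add(Rational(9, 8), Mul(7, Rational(-1, 21), 5)), 6) = Mul(Add(Rational(9, 8), Rational(-5, 3)), 6) = Mul(Rational(-13, 24), 6) = Rational(-13, 4)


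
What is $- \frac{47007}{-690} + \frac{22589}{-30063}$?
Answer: $\frac{465861677}{6914490} \approx 67.375$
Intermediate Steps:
$- \frac{47007}{-690} + \frac{22589}{-30063} = \left(-47007\right) \left(- \frac{1}{690}\right) + 22589 \left(- \frac{1}{30063}\right) = \frac{15669}{230} - \frac{22589}{30063} = \frac{465861677}{6914490}$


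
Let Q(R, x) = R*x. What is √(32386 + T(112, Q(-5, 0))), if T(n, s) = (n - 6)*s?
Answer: √32386 ≈ 179.96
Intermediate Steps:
T(n, s) = s*(-6 + n) (T(n, s) = (-6 + n)*s = s*(-6 + n))
√(32386 + T(112, Q(-5, 0))) = √(32386 + (-5*0)*(-6 + 112)) = √(32386 + 0*106) = √(32386 + 0) = √32386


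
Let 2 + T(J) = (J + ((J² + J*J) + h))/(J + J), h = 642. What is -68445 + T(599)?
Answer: -81280663/1198 ≈ -67847.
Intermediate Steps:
T(J) = -2 + (642 + J + 2*J²)/(2*J) (T(J) = -2 + (J + ((J² + J*J) + 642))/(J + J) = -2 + (J + ((J² + J²) + 642))/((2*J)) = -2 + (J + (2*J² + 642))*(1/(2*J)) = -2 + (J + (642 + 2*J²))*(1/(2*J)) = -2 + (642 + J + 2*J²)*(1/(2*J)) = -2 + (642 + J + 2*J²)/(2*J))
-68445 + T(599) = -68445 + (-3/2 + 599 + 321/599) = -68445 + 716447/1198 = -81280663/1198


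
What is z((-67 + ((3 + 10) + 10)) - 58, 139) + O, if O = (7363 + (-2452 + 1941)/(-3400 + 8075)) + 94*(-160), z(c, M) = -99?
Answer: -36353311/4675 ≈ -7776.1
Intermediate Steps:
O = -35890486/4675 (O = (7363 - 511/4675) - 15040 = 34421514/4675 - 15040 = -35890486/4675 ≈ -7677.1)
z((-67 + ((3 + 10) + 10)) - 58, 139) + O = -99 - 35890486/4675 = -36353311/4675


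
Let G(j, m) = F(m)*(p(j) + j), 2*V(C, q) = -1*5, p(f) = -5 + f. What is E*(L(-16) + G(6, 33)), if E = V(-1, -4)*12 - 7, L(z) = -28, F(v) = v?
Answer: -7511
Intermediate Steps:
V(C, q) = -5/2 (V(C, q) = (-1*5)/2 = (1/2)*(-5) = -5/2)
G(j, m) = m*(-5 + 2*j) (G(j, m) = m*((-5 + j) + j) = m*(-5 + 2*j))
E = -37 (E = -5/2*12 - 7 = -30 - 7 = -37)
E*(L(-16) + G(6, 33)) = -37*(-28 + 33*(-5 + 2*6)) = -37*(-28 + 33*(-5 + 12)) = -37*(-28 + 33*7) = -37*(-28 + 231) = -37*203 = -7511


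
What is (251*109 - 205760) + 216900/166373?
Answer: -29680892673/166373 ≈ -1.7840e+5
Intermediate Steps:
(251*109 - 205760) + 216900/166373 = (27359 - 205760) + 216900*(1/166373) = -178401 + 216900/166373 = -29680892673/166373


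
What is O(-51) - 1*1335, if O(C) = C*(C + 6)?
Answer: 960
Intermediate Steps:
O(C) = C*(6 + C)
O(-51) - 1*1335 = -51*(6 - 51) - 1*1335 = -51*(-45) - 1335 = 2295 - 1335 = 960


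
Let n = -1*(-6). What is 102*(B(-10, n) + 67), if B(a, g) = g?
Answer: 7446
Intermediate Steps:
n = 6
102*(B(-10, n) + 67) = 102*(6 + 67) = 102*73 = 7446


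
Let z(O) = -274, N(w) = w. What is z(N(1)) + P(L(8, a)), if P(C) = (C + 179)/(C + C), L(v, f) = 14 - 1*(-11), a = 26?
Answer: -6748/25 ≈ -269.92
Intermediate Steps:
L(v, f) = 25 (L(v, f) = 14 + 11 = 25)
P(C) = (179 + C)/(2*C) (P(C) = (179 + C)/((2*C)) = (179 + C)*(1/(2*C)) = (179 + C)/(2*C))
z(N(1)) + P(L(8, a)) = -274 + (1/2)*(179 + 25)/25 = -274 + (1/2)*(1/25)*204 = -274 + 102/25 = -6748/25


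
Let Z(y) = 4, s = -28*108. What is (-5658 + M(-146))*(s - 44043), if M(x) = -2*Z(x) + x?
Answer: 273553404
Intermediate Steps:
s = -3024
M(x) = -8 + x (M(x) = -2*4 + x = -8 + x)
(-5658 + M(-146))*(s - 44043) = (-5658 + (-8 - 146))*(-3024 - 44043) = (-5658 - 154)*(-47067) = -5812*(-47067) = 273553404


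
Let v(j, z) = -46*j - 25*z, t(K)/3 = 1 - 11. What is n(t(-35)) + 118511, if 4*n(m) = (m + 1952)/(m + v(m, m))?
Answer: 497747161/4200 ≈ 1.1851e+5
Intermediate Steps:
t(K) = -30 (t(K) = 3*(1 - 11) = 3*(-10) = -30)
n(m) = -(1952 + m)/(280*m) (n(m) = ((m + 1952)/(m + (-46*m - 25*m)))/4 = ((1952 + m)/(m - 71*m))/4 = ((1952 + m)/((-70*m)))/4 = ((1952 + m)*(-1/(70*m)))/4 = (-(1952 + m)/(70*m))/4 = -(1952 + m)/(280*m))
n(t(-35)) + 118511 = (1/280)*(-1952 - 1*(-30))/(-30) + 118511 = (1/280)*(-1/30)*(-1952 + 30) + 118511 = (1/280)*(-1/30)*(-1922) + 118511 = 961/4200 + 118511 = 497747161/4200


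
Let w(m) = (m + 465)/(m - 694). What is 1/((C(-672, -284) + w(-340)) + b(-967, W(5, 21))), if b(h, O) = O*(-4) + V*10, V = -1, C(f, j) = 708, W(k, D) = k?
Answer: 1034/700927 ≈ 0.0014752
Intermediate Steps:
w(m) = (465 + m)/(-694 + m)
b(h, O) = -10 - 4*O (b(h, O) = O*(-4) - 1*10 = -4*O - 10 = -10 - 4*O)
1/((C(-672, -284) + w(-340)) + b(-967, W(5, 21))) = 1/((708 + (465 - 340)/(-694 - 340)) + (-10 - 4*5)) = 1/((708 + 125/(-1034)) + (-10 - 20)) = 1/((708 - 1/1034*125) - 30) = 1/((708 - 125/1034) - 30) = 1/(731947/1034 - 30) = 1/(700927/1034) = 1034/700927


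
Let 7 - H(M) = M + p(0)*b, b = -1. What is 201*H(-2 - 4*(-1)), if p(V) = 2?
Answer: 1407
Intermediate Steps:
H(M) = 9 - M (H(M) = 7 - (M + 2*(-1)) = 7 - (M - 2) = 7 - (-2 + M) = 7 + (2 - M) = 9 - M)
201*H(-2 - 4*(-1)) = 201*(9 - (-2 - 4*(-1))) = 201*(9 - (-2 - 1*(-4))) = 201*(9 - (-2 + 4)) = 201*(9 - 1*2) = 201*(9 - 2) = 201*7 = 1407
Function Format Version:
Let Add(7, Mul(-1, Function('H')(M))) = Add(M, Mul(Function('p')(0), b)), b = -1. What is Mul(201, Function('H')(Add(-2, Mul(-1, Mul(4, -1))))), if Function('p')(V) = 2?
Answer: 1407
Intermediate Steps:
Function('H')(M) = Add(9, Mul(-1, M)) (Function('H')(M) = Add(7, Mul(-1, Add(M, Mul(2, -1)))) = Add(7, Mul(-1, Add(M, -2))) = Add(7, Mul(-1, Add(-2, M))) = Add(7, Add(2, Mul(-1, M))) = Add(9, Mul(-1, M)))
Mul(201, Function('H')(Add(-2, Mul(-1, Mul(4, -1))))) = Mul(201, Add(9, Mul(-1, Add(-2, Mul(-1, Mul(4, -1)))))) = Mul(201, Add(9, Mul(-1, Add(-2, Mul(-1, -4))))) = Mul(201, Add(9, Mul(-1, Add(-2, 4)))) = Mul(201, Add(9, Mul(-1, 2))) = Mul(201, Add(9, -2)) = Mul(201, 7) = 1407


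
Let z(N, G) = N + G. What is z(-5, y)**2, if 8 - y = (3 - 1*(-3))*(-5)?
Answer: 1089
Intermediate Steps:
y = 38 (y = 8 - (3 - 1*(-3))*(-5) = 8 - (3 + 3)*(-5) = 8 - 6*(-5) = 8 - 1*(-30) = 8 + 30 = 38)
z(N, G) = G + N
z(-5, y)**2 = (38 - 5)**2 = 33**2 = 1089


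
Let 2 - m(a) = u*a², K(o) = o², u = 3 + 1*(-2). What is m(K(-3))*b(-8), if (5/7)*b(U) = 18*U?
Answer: 79632/5 ≈ 15926.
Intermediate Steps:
u = 1 (u = 3 - 2 = 1)
m(a) = 2 - a²
b(U) = 126*U/5 (b(U) = 7*(18*U)/5 = 126*U/5)
m(K(-3))*b(-8) = (2 - ((-3)²)²)*((126/5)*(-8)) = (2 - 1*9²)*(-1008/5) = (2 - 1*81)*(-1008/5) = (2 - 81)*(-1008/5) = -79*(-1008/5) = 79632/5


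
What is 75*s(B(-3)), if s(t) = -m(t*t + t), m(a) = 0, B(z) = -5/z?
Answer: 0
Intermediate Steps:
s(t) = 0 (s(t) = -1*0 = 0)
75*s(B(-3)) = 75*0 = 0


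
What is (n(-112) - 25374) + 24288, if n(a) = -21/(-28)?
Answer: -4341/4 ≈ -1085.3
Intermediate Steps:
n(a) = ¾ (n(a) = -21*(-1/28) = ¾)
(n(-112) - 25374) + 24288 = (¾ - 25374) + 24288 = -101493/4 + 24288 = -4341/4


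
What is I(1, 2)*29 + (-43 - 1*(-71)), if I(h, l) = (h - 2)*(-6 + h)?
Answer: 173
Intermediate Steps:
I(h, l) = (-6 + h)*(-2 + h) (I(h, l) = (-2 + h)*(-6 + h) = (-6 + h)*(-2 + h))
I(1, 2)*29 + (-43 - 1*(-71)) = (12 + 1**2 - 8*1)*29 + (-43 - 1*(-71)) = (12 + 1 - 8)*29 + (-43 + 71) = 5*29 + 28 = 145 + 28 = 173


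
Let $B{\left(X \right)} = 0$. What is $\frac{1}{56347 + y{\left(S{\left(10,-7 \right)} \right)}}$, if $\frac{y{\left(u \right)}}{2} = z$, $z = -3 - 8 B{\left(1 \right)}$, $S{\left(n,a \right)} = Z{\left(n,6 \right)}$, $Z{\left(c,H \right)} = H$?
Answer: $\frac{1}{56341} \approx 1.7749 \cdot 10^{-5}$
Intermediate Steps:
$S{\left(n,a \right)} = 6$
$z = -3$ ($z = -3 - 0 = -3 + 0 = -3$)
$y{\left(u \right)} = -6$ ($y{\left(u \right)} = 2 \left(-3\right) = -6$)
$\frac{1}{56347 + y{\left(S{\left(10,-7 \right)} \right)}} = \frac{1}{56347 - 6} = \frac{1}{56341}$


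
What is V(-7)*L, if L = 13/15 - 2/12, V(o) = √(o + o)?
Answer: 7*I*√14/10 ≈ 2.6192*I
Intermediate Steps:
V(o) = √2*√o (V(o) = √(2*o) = √2*√o)
L = 7/10 (L = 13*(1/15) - 2*1/12 = 13/15 - ⅙ = 7/10 ≈ 0.70000)
V(-7)*L = (√2*√(-7))*(7/10) = (√2*(I*√7))*(7/10) = (I*√14)*(7/10) = 7*I*√14/10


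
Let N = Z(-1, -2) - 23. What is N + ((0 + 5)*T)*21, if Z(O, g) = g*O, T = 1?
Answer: 84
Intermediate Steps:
Z(O, g) = O*g
N = -21 (N = -1*(-2) - 23 = 2 - 23 = -21)
N + ((0 + 5)*T)*21 = -21 + ((0 + 5)*1)*21 = -21 + (5*1)*21 = -21 + 5*21 = -21 + 105 = 84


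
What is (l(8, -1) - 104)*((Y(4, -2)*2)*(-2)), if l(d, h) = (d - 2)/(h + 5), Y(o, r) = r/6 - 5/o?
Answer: -3895/6 ≈ -649.17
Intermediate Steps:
Y(o, r) = -5/o + r/6 (Y(o, r) = r*(⅙) - 5/o = r/6 - 5/o = -5/o + r/6)
l(d, h) = (-2 + d)/(5 + h)
(l(8, -1) - 104)*((Y(4, -2)*2)*(-2)) = ((-2 + 8)/(5 - 1) - 104)*(((-5/4 + (⅙)*(-2))*2)*(-2)) = (6/4 - 104)*(((-5*¼ - ⅓)*2)*(-2)) = ((¼)*6 - 104)*(((-5/4 - ⅓)*2)*(-2)) = (3/2 - 104)*(-19/12*2*(-2)) = -(-3895)*(-2)/12 = -205/2*19/3 = -3895/6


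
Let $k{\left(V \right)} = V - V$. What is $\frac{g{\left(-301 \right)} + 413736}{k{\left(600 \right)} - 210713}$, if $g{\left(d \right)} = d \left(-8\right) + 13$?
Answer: $- \frac{416157}{210713} \approx -1.975$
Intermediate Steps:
$k{\left(V \right)} = 0$
$g{\left(d \right)} = 13 - 8 d$ ($g{\left(d \right)} = - 8 d + 13 = 13 - 8 d$)
$\frac{g{\left(-301 \right)} + 413736}{k{\left(600 \right)} - 210713} = \frac{\left(13 - -2408\right) + 413736}{0 - 210713} = \frac{\left(13 + 2408\right) + 413736}{-210713} = \left(2421 + 413736\right) \left(- \frac{1}{210713}\right) = 416157 \left(- \frac{1}{210713}\right) = - \frac{416157}{210713}$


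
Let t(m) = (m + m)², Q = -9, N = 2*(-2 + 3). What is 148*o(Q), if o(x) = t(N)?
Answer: 2368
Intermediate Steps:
N = 2 (N = 2*1 = 2)
t(m) = 4*m² (t(m) = (2*m)² = 4*m²)
o(x) = 16 (o(x) = 4*2² = 4*4 = 16)
148*o(Q) = 148*16 = 2368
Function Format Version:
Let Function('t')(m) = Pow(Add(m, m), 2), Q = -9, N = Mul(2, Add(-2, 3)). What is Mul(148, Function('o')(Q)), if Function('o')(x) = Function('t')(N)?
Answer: 2368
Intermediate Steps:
N = 2 (N = Mul(2, 1) = 2)
Function('t')(m) = Mul(4, Pow(m, 2)) (Function('t')(m) = Pow(Mul(2, m), 2) = Mul(4, Pow(m, 2)))
Function('o')(x) = 16 (Function('o')(x) = Mul(4, Pow(2, 2)) = Mul(4, 4) = 16)
Mul(148, Function('o')(Q)) = Mul(148, 16) = 2368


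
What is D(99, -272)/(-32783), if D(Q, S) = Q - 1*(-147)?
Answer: -246/32783 ≈ -0.0075039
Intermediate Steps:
D(Q, S) = 147 + Q (D(Q, S) = Q + 147 = 147 + Q)
D(99, -272)/(-32783) = (147 + 99)/(-32783) = 246*(-1/32783) = -246/32783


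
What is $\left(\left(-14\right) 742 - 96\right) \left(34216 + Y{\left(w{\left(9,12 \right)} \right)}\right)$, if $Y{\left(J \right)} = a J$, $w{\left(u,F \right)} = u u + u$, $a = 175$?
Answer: $-523843544$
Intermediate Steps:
$w{\left(u,F \right)} = u + u^{2}$ ($w{\left(u,F \right)} = u^{2} + u = u + u^{2}$)
$Y{\left(J \right)} = 175 J$
$\left(\left(-14\right) 742 - 96\right) \left(34216 + Y{\left(w{\left(9,12 \right)} \right)}\right) = \left(\left(-14\right) 742 - 96\right) \left(34216 + 175 \cdot 9 \left(1 + 9\right)\right) = \left(-10388 - 96\right) \left(34216 + 175 \cdot 9 \cdot 10\right) = - 10484 \left(34216 + 175 \cdot 90\right) = - 10484 \left(34216 + 15750\right) = \left(-10484\right) 49966 = -523843544$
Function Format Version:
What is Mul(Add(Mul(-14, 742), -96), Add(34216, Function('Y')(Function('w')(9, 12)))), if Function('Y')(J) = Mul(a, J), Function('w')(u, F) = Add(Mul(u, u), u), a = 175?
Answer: -523843544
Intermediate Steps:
Function('w')(u, F) = Add(u, Pow(u, 2)) (Function('w')(u, F) = Add(Pow(u, 2), u) = Add(u, Pow(u, 2)))
Function('Y')(J) = Mul(175, J)
Mul(Add(Mul(-14, 742), -96), Add(34216, Function('Y')(Function('w')(9, 12)))) = Mul(Add(Mul(-14, 742), -96), Add(34216, Mul(175, Mul(9, Add(1, 9))))) = Mul(Add(-10388, -96), Add(34216, Mul(175, Mul(9, 10)))) = Mul(-10484, Add(34216, Mul(175, 90))) = Mul(-10484, Add(34216, 15750)) = Mul(-10484, 49966) = -523843544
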